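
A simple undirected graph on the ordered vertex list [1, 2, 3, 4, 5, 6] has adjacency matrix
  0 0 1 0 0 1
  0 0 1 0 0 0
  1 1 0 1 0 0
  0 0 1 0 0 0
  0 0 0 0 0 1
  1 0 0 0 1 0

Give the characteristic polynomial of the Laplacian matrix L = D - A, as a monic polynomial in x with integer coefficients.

x^6 - 10x^5 + 35x^4 - 52x^3 + 32x^2 - 6x

Each diagonal entry of L is the vertex degree and each off-diagonal entry is -1 where an edge is present, 0 otherwise; in the order [1, 2, 3, 4, 5, 6] the diagonal is [2, 1, 3, 1, 1, 2]. L has integer entries, so p(x) = det(xI - L) has integer coefficients. Expanding the determinant yields x^6 - 10x^5 + 35x^4 - 52x^3 + 32x^2 - 6x. The coefficient of x^5 equals -trace(L) = -10, matching the sum of degrees. There is one zero in the spectrum, matching the 1 component.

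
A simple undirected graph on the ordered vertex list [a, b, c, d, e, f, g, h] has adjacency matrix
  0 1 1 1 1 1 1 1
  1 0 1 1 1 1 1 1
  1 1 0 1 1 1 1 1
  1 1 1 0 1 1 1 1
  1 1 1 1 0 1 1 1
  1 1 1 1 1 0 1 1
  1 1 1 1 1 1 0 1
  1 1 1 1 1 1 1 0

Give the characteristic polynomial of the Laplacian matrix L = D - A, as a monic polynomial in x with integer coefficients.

Reading degrees in the order [a, b, c, d, e, f, g, h] gives [7, 7, 7, 7, 7, 7, 7, 7]; set D = diag(7, 7, 7, 7, 7, 7, 7, 7) and form L = D - A. Computing det(xI - L) by cofactor expansion (or equivalently via sum-over-permutations) gives x^8 - 56x^7 + 1344x^6 - 17920x^5 + 143360x^4 - 688128x^3 + 1835008x^2 - 2097152x. The constant term is 0 because L is singular (the all-ones vector lies in its kernel).

x^8 - 56x^7 + 1344x^6 - 17920x^5 + 143360x^4 - 688128x^3 + 1835008x^2 - 2097152x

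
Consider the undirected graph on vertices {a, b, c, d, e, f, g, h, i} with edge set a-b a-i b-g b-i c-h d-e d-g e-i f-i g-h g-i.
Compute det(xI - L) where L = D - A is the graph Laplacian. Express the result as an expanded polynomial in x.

Reading degrees in the order [a, b, c, d, e, f, g, h, i] gives [2, 3, 1, 2, 2, 1, 4, 2, 5]; set D = diag(2, 3, 1, 2, 2, 1, 4, 2, 5) and form L = D - A. Computing det(xI - L) by cofactor expansion (or equivalently via sum-over-permutations) gives x^9 - 22x^8 + 197x^7 - 932x^6 + 2529x^5 - 3990x^4 + 3527x^3 - 1570x^2 + 261x. Since p(0) = det(-L) = 0, x divides p(x).

x^9 - 22x^8 + 197x^7 - 932x^6 + 2529x^5 - 3990x^4 + 3527x^3 - 1570x^2 + 261x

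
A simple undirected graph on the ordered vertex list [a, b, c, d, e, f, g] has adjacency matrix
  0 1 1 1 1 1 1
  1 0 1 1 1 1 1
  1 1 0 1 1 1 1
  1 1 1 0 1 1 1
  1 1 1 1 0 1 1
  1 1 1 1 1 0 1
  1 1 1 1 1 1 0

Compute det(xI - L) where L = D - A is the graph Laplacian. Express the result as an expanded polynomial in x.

x^7 - 42x^6 + 735x^5 - 6860x^4 + 36015x^3 - 100842x^2 + 117649x

Reading degrees in the order [a, b, c, d, e, f, g] gives [6, 6, 6, 6, 6, 6, 6]; set D = diag(6, 6, 6, 6, 6, 6, 6) and form L = D - A. Computing det(xI - L) by cofactor expansion (or equivalently via sum-over-permutations) gives x^7 - 42x^6 + 735x^5 - 6860x^4 + 36015x^3 - 100842x^2 + 117649x. Since p(0) = det(-L) = 0, x divides p(x). The largest eigenvalue, 7, is at most the vertex count 7.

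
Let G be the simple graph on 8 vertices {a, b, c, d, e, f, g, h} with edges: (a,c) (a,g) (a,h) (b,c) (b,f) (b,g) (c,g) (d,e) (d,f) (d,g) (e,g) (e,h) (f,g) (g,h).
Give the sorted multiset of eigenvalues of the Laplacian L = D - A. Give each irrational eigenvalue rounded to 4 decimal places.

Each diagonal entry of L is the vertex degree and each off-diagonal entry is -1 where an edge is present, 0 otherwise; in the order [a, b, c, d, e, f, g, h] the diagonal is [3, 3, 3, 3, 3, 3, 7, 3]. Diagonalising L (or applying a numerical eigensolver to the 8x8 matrix) gives the spectrum above. The eigenvalues sum to 28, which equals trace(L) = 2|E|.

[0, 1.7530, 1.7530, 3.4450, 3.4450, 4.8019, 4.8019, 8]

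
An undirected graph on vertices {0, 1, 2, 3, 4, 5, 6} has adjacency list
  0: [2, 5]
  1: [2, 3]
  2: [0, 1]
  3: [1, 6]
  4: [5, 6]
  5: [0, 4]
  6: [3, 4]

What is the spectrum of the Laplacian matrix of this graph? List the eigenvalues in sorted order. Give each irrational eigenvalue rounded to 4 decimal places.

With the vertex order [0, 1, 2, 3, 4, 5, 6], the degrees are [2, 2, 2, 2, 2, 2, 2], giving D = diag(2, 2, 2, 2, 2, 2, 2) and L = D - A. Diagonalising L (or applying a numerical eigensolver to the 7x7 matrix) gives the spectrum above. The largest eigenvalue, 3.8019, is at most the vertex count 7.

[0, 0.7530, 0.7530, 2.4450, 2.4450, 3.8019, 3.8019]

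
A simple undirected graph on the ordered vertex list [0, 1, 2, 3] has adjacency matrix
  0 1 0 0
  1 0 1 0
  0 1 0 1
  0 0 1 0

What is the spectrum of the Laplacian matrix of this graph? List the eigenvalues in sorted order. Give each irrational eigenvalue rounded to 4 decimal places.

Reading degrees in the order [0, 1, 2, 3] gives [1, 2, 2, 1]; set D = diag(1, 2, 2, 1) and form L = D - A. Diagonalising L (or applying a numerical eigensolver to the 4x4 matrix) gives the spectrum above. By the matrix-tree theorem the graph has (1/4) * product of the nonzero eigenvalues = 1 spanning tree.

[0, 0.5858, 2, 3.4142]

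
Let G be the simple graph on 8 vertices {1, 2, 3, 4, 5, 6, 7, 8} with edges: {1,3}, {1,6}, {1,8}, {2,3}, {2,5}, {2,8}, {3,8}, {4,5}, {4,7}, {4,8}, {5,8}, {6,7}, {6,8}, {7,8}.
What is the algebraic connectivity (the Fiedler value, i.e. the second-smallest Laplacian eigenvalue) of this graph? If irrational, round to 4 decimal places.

1.7530

Reading degrees in the order [1, 2, 3, 4, 5, 6, 7, 8] gives [3, 3, 3, 3, 3, 3, 3, 7]; set D = diag(3, 3, 3, 3, 3, 3, 3, 7) and form L = D - A. Computing the eigenvalues of L and sorting gives [0, 1.7530, 1.7530, 3.4450, 3.4450, 4.8019, 4.8019, 8]. The Fiedler value lambda_2 = 1.7530 is strictly positive, so the graph is connected. By the matrix-tree theorem the graph has (1/8) * product of the nonzero eigenvalues = 841 spanning trees.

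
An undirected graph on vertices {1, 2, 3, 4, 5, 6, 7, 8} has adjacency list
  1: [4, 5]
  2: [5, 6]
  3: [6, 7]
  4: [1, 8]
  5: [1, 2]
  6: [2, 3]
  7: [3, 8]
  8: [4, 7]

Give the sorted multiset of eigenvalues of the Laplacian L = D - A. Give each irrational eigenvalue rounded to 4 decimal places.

[0, 0.5858, 0.5858, 2, 2, 3.4142, 3.4142, 4]

With the vertex order [1, 2, 3, 4, 5, 6, 7, 8], the degrees are [2, 2, 2, 2, 2, 2, 2, 2], giving D = diag(2, 2, 2, 2, 2, 2, 2, 2) and L = D - A. Diagonalising L (or applying a numerical eigensolver to the 8x8 matrix) gives the spectrum above.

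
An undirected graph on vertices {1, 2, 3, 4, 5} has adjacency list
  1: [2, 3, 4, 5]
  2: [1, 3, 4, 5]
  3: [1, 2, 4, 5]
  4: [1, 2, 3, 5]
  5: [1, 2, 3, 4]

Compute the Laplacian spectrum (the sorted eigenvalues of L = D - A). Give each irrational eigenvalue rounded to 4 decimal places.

Reading degrees in the order [1, 2, 3, 4, 5] gives [4, 4, 4, 4, 4]; set D = diag(4, 4, 4, 4, 4) and form L = D - A. Diagonalising L (or applying a numerical eigensolver to the 5x5 matrix) gives the spectrum above. The eigenvalues sum to 20, which equals trace(L) = 2|E|.

[0, 5, 5, 5, 5]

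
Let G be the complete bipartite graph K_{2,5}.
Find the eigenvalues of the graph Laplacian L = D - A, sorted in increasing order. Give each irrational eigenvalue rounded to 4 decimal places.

[0, 2, 2, 2, 2, 5, 7]

The graph has 7 vertices and degree multiset [5, 5, 2, 2, 2, 2, 2]; D is the diagonal matrix of degrees and L = D - A. Diagonalising L (or applying a numerical eigensolver to the 7x7 matrix) gives the spectrum above. The single zero eigenvalue shows the graph is connected. The eigenvalues sum to 20, which equals trace(L) = 2|E|. There is one zero in the spectrum, matching the 1 component.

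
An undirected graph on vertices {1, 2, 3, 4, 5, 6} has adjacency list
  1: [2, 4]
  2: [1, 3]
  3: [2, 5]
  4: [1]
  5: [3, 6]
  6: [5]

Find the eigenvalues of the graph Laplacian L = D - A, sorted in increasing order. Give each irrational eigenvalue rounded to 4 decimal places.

[0, 0.2679, 1, 2, 3, 3.7321]

Reading degrees in the order [1, 2, 3, 4, 5, 6] gives [2, 2, 2, 1, 2, 1]; set D = diag(2, 2, 2, 1, 2, 1) and form L = D - A. Diagonalising L (or applying a numerical eigensolver to the 6x6 matrix) gives the spectrum above. By the matrix-tree theorem the graph has (1/6) * product of the nonzero eigenvalues = 1 spanning tree. The largest eigenvalue, 3.7321, is at most the vertex count 6.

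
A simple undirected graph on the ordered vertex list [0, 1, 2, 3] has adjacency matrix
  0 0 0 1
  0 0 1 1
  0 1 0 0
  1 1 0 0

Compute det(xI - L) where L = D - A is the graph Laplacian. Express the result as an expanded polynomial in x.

x^4 - 6x^3 + 10x^2 - 4x

Each diagonal entry of L is the vertex degree and each off-diagonal entry is -1 where an edge is present, 0 otherwise; in the order [0, 1, 2, 3] the diagonal is [1, 2, 1, 2]. L has integer entries, so p(x) = det(xI - L) has integer coefficients. Expanding the determinant yields x^4 - 6x^3 + 10x^2 - 4x. The constant term is 0 because L is singular (the all-ones vector lies in its kernel). The eigenvalues sum to 6, which equals trace(L) = 2|E|.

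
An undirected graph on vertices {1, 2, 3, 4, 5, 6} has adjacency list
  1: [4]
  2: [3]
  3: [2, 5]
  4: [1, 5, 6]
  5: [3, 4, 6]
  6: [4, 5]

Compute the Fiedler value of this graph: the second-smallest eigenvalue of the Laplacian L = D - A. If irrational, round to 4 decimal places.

Each diagonal entry of L is the vertex degree and each off-diagonal entry is -1 where an edge is present, 0 otherwise; in the order [1, 2, 3, 4, 5, 6] the diagonal is [1, 1, 2, 3, 3, 2]. The sorted Laplacian eigenvalues are [0, 0.4131, 1.1369, 2.3595, 3.6977, 4.3928]; the algebraic connectivity is the second entry, 0.4131. There is one zero in the spectrum, matching the 1 component.

0.4131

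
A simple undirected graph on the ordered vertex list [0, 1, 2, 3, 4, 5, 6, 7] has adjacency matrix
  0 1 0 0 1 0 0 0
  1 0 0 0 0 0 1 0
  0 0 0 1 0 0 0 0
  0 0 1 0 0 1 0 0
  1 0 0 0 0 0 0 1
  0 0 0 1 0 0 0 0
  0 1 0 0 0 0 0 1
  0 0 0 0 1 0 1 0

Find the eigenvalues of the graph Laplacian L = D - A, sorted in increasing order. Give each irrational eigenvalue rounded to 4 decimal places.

Reading degrees in the order [0, 1, 2, 3, 4, 5, 6, 7] gives [2, 2, 1, 2, 2, 1, 2, 2]; set D = diag(2, 2, 1, 2, 2, 1, 2, 2) and form L = D - A. The multiplicity of 0 as a Laplacian eigenvalue equals the number of connected components. The 2 zero eigenvalues correspond to the 2 connected components. The largest eigenvalue, 3.6180, is at most the vertex count 8. The eigenvalues sum to 14, which equals trace(L) = 2|E|.

[0, 0, 1, 1.3820, 1.3820, 3, 3.6180, 3.6180]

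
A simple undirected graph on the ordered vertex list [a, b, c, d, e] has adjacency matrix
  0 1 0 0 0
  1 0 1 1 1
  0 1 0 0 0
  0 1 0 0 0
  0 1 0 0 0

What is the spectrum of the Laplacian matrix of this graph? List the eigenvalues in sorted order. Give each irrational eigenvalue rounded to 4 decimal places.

[0, 1, 1, 1, 5]

Reading degrees in the order [a, b, c, d, e] gives [1, 4, 1, 1, 1]; set D = diag(1, 4, 1, 1, 1) and form L = D - A. Since every row of L sums to 0, the all-ones vector is in the kernel and 0 is an eigenvalue. The single zero eigenvalue shows the graph is connected. There is one zero in the spectrum, matching the 1 component. By the matrix-tree theorem the graph has (1/5) * product of the nonzero eigenvalues = 1 spanning tree.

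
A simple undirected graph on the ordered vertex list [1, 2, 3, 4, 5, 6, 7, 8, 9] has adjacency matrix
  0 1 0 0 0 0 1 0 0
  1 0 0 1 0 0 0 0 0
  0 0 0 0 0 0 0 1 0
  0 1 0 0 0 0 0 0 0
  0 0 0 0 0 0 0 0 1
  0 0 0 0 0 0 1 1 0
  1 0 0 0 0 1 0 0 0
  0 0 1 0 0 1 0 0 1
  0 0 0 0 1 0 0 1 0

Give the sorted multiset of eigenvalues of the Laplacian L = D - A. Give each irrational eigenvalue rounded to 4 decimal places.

Reading degrees in the order [1, 2, 3, 4, 5, 6, 7, 8, 9] gives [2, 2, 1, 1, 1, 2, 2, 3, 2]; set D = diag(2, 2, 1, 1, 1, 2, 2, 3, 2) and form L = D - A. L is symmetric positive semidefinite, so every eigenvalue is real and nonnegative. There is one zero in the spectrum, matching the 1 component.

[0, 0.1404, 0.5362, 0.7754, 1.5803, 2.2449, 2.7784, 3.5988, 4.3455]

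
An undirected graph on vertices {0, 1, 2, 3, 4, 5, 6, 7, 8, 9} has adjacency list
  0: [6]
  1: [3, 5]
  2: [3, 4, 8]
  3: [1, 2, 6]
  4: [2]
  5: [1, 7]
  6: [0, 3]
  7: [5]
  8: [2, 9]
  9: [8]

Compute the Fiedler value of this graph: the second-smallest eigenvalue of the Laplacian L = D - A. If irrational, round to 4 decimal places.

Each diagonal entry of L is the vertex degree and each off-diagonal entry is -1 where an edge is present, 0 otherwise; in the order [0, 1, 2, 3, 4, 5, 6, 7, 8, 9] the diagonal is [1, 2, 3, 3, 1, 2, 2, 1, 2, 1]. The sorted Laplacian eigenvalues are [0, 0.1859, 0.2989, 0.6329, 1.1826, 2, 2.3183, 3.0437, 3.5861, 4.7517]; the algebraic connectivity is the second entry, 0.1859. The eigenvalues sum to 18, which equals trace(L) = 2|E|. The largest eigenvalue, 4.7517, is at most the vertex count 10.

0.1859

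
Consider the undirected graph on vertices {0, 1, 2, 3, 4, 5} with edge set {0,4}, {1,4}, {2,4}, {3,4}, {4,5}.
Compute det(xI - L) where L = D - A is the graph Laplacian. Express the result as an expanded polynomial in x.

x^6 - 10x^5 + 30x^4 - 40x^3 + 25x^2 - 6x

Reading degrees in the order [0, 1, 2, 3, 4, 5] gives [1, 1, 1, 1, 5, 1]; set D = diag(1, 1, 1, 1, 5, 1) and form L = D - A. L has integer entries, so p(x) = det(xI - L) has integer coefficients. Expanding the determinant yields x^6 - 10x^5 + 30x^4 - 40x^3 + 25x^2 - 6x. The coefficient of x^5 equals -trace(L) = -10, matching the sum of degrees. The largest eigenvalue, 6, is at most the vertex count 6. There is one zero in the spectrum, matching the 1 component.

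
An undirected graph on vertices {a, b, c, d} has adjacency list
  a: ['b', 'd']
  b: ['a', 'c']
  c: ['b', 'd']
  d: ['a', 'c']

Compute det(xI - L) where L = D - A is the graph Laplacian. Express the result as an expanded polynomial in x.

Reading degrees in the order [a, b, c, d] gives [2, 2, 2, 2]; set D = diag(2, 2, 2, 2) and form L = D - A. Computing det(xI - L) by cofactor expansion (or equivalently via sum-over-permutations) gives x^4 - 8x^3 + 20x^2 - 16x. Since p(0) = det(-L) = 0, x divides p(x). By the matrix-tree theorem the graph has (1/4) * product of the nonzero eigenvalues = 4 spanning trees.

x^4 - 8x^3 + 20x^2 - 16x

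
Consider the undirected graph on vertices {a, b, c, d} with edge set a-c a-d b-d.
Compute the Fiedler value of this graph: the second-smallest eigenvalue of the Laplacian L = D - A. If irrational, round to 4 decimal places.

With the vertex order [a, b, c, d], the degrees are [2, 1, 1, 2], giving D = diag(2, 1, 1, 2) and L = D - A. The smallest Laplacian eigenvalue is always 0. The next one, lambda_2 = 0.5858, measures how hard the graph is to disconnect: larger values mean better connectivity.

0.5858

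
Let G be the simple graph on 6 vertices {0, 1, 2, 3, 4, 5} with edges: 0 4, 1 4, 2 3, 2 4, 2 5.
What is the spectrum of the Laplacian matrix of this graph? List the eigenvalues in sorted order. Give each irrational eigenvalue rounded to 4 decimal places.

[0, 0.4384, 1, 1, 3, 4.5616]

Reading degrees in the order [0, 1, 2, 3, 4, 5] gives [1, 1, 3, 1, 3, 1]; set D = diag(1, 1, 3, 1, 3, 1) and form L = D - A. L is symmetric positive semidefinite, so every eigenvalue is real and nonnegative. By the matrix-tree theorem the graph has (1/6) * product of the nonzero eigenvalues = 1 spanning tree. The eigenvalues sum to 10, which equals trace(L) = 2|E|.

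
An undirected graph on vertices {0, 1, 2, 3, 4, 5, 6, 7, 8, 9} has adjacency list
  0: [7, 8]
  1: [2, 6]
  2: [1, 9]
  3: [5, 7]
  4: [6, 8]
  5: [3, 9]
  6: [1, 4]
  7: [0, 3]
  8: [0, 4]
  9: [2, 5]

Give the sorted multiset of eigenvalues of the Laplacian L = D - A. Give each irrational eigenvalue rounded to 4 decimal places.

[0, 0.3820, 0.3820, 1.3820, 1.3820, 2.6180, 2.6180, 3.6180, 3.6180, 4]

Reading degrees in the order [0, 1, 2, 3, 4, 5, 6, 7, 8, 9] gives [2, 2, 2, 2, 2, 2, 2, 2, 2, 2]; set D = diag(2, 2, 2, 2, 2, 2, 2, 2, 2, 2) and form L = D - A. The multiplicity of 0 as a Laplacian eigenvalue equals the number of connected components. The single zero eigenvalue shows the graph is connected. By the matrix-tree theorem the graph has (1/10) * product of the nonzero eigenvalues = 10 spanning trees.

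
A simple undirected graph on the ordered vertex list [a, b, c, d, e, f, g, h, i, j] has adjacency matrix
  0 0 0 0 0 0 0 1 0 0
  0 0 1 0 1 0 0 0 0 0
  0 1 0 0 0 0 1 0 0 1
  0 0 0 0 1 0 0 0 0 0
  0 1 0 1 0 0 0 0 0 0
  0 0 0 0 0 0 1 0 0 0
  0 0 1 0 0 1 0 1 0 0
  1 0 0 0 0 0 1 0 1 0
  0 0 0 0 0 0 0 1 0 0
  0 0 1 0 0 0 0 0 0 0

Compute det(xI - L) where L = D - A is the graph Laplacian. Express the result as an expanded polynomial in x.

Reading degrees in the order [a, b, c, d, e, f, g, h, i, j] gives [1, 2, 3, 1, 2, 1, 3, 3, 1, 1]; set D = diag(1, 2, 3, 1, 2, 1, 3, 3, 1, 1) and form L = D - A. L has integer entries, so p(x) = det(xI - L) has integer coefficients. Expanding the determinant yields x^10 - 18x^9 + 133x^8 - 524x^7 + 1199x^6 - 1632x^5 + 1305x^4 - 582x^3 + 128x^2 - 10x. The coefficient of x^9 equals -trace(L) = -18, matching the sum of degrees.

x^10 - 18x^9 + 133x^8 - 524x^7 + 1199x^6 - 1632x^5 + 1305x^4 - 582x^3 + 128x^2 - 10x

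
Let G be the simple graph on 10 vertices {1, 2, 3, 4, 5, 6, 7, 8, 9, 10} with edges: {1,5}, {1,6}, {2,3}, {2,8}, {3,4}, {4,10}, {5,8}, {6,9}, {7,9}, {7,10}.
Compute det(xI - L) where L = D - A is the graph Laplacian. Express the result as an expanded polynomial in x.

x^10 - 20x^9 + 170x^8 - 800x^7 + 2275x^6 - 4004x^5 + 4290x^4 - 2640x^3 + 825x^2 - 100x

Reading degrees in the order [1, 2, 3, 4, 5, 6, 7, 8, 9, 10] gives [2, 2, 2, 2, 2, 2, 2, 2, 2, 2]; set D = diag(2, 2, 2, 2, 2, 2, 2, 2, 2, 2) and form L = D - A. L has integer entries, so p(x) = det(xI - L) has integer coefficients. Expanding the determinant yields x^10 - 20x^9 + 170x^8 - 800x^7 + 2275x^6 - 4004x^5 + 4290x^4 - 2640x^3 + 825x^2 - 100x. Since p(0) = det(-L) = 0, x divides p(x). The largest eigenvalue, 4, is at most the vertex count 10.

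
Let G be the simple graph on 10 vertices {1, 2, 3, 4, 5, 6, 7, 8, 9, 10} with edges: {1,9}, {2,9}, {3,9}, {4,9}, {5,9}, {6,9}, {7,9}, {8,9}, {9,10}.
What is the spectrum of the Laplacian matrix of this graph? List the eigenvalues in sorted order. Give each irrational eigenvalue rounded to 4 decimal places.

Reading degrees in the order [1, 2, 3, 4, 5, 6, 7, 8, 9, 10] gives [1, 1, 1, 1, 1, 1, 1, 1, 9, 1]; set D = diag(1, 1, 1, 1, 1, 1, 1, 1, 9, 1) and form L = D - A. L is symmetric positive semidefinite, so every eigenvalue is real and nonnegative. The single zero eigenvalue shows the graph is connected.

[0, 1, 1, 1, 1, 1, 1, 1, 1, 10]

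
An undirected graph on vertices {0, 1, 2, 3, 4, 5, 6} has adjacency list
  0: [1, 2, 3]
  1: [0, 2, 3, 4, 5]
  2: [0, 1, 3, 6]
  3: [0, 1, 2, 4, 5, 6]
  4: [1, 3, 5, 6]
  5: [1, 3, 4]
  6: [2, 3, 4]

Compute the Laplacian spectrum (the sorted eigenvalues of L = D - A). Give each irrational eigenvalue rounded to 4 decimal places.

[0, 2.3820, 2.6972, 4.6180, 5, 6.3028, 7]

Each diagonal entry of L is the vertex degree and each off-diagonal entry is -1 where an edge is present, 0 otherwise; in the order [0, 1, 2, 3, 4, 5, 6] the diagonal is [3, 5, 4, 6, 4, 3, 3]. The multiplicity of 0 as a Laplacian eigenvalue equals the number of connected components. The largest eigenvalue, 7, is at most the vertex count 7.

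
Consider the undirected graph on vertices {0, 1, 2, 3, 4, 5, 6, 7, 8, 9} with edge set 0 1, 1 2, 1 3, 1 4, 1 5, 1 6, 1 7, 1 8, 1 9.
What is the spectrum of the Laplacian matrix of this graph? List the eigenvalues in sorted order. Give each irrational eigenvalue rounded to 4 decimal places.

[0, 1, 1, 1, 1, 1, 1, 1, 1, 10]

Each diagonal entry of L is the vertex degree and each off-diagonal entry is -1 where an edge is present, 0 otherwise; in the order [0, 1, 2, 3, 4, 5, 6, 7, 8, 9] the diagonal is [1, 9, 1, 1, 1, 1, 1, 1, 1, 1]. L is symmetric positive semidefinite, so every eigenvalue is real and nonnegative. The single zero eigenvalue shows the graph is connected. There is one zero in the spectrum, matching the 1 component. The eigenvalues sum to 18, which equals trace(L) = 2|E|.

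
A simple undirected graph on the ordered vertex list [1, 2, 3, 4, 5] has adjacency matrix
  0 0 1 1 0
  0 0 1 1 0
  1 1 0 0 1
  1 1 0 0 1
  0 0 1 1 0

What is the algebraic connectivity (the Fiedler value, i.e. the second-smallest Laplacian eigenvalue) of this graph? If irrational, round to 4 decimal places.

2

With the vertex order [1, 2, 3, 4, 5], the degrees are [2, 2, 3, 3, 2], giving D = diag(2, 2, 3, 3, 2) and L = D - A. The smallest Laplacian eigenvalue is always 0. The next one, lambda_2 = 2, measures how hard the graph is to disconnect: larger values mean better connectivity. The eigenvalues sum to 12, which equals trace(L) = 2|E|. The largest eigenvalue, 5, is at most the vertex count 5.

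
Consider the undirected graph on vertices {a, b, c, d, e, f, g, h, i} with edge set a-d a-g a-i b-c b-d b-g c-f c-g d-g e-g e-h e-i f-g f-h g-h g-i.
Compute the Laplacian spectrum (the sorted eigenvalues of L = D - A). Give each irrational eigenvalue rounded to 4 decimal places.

With the vertex order [a, b, c, d, e, f, g, h, i], the degrees are [3, 3, 3, 3, 3, 3, 8, 3, 3], giving D = diag(3, 3, 3, 3, 3, 3, 8, 3, 3) and L = D - A. L is symmetric positive semidefinite, so every eigenvalue is real and nonnegative. The single zero eigenvalue shows the graph is connected. The eigenvalues sum to 32, which equals trace(L) = 2|E|. By the matrix-tree theorem the graph has (1/9) * product of the nonzero eigenvalues = 2205 spanning trees.

[0, 1.5858, 1.5858, 3, 3, 4.4142, 4.4142, 5, 9]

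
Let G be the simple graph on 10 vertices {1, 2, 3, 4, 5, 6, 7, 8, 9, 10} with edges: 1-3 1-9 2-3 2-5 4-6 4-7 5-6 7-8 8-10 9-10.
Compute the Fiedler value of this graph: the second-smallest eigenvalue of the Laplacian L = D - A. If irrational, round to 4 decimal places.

Each diagonal entry of L is the vertex degree and each off-diagonal entry is -1 where an edge is present, 0 otherwise; in the order [1, 2, 3, 4, 5, 6, 7, 8, 9, 10] the diagonal is [2, 2, 2, 2, 2, 2, 2, 2, 2, 2]. The sorted Laplacian eigenvalues are [0, 0.3820, 0.3820, 1.3820, 1.3820, 2.6180, 2.6180, 3.6180, 3.6180, 4]; the algebraic connectivity is the second entry, 0.3820. The eigenvalues sum to 20, which equals trace(L) = 2|E|.

0.3820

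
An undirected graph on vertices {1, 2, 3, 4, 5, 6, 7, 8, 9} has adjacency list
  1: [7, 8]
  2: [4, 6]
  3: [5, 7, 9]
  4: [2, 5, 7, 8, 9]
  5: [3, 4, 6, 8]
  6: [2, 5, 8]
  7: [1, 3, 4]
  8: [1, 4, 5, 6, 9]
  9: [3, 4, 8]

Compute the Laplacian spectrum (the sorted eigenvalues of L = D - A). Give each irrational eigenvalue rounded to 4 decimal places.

[0, 1.2486, 1.8362, 2.6182, 3, 3.9420, 4.3360, 6.2581, 6.7610]

Each diagonal entry of L is the vertex degree and each off-diagonal entry is -1 where an edge is present, 0 otherwise; in the order [1, 2, 3, 4, 5, 6, 7, 8, 9] the diagonal is [2, 2, 3, 5, 4, 3, 3, 5, 3]. L is symmetric positive semidefinite, so every eigenvalue is real and nonnegative. The single zero eigenvalue shows the graph is connected. The largest eigenvalue, 6.7610, is at most the vertex count 9. By the matrix-tree theorem the graph has (1/9) * product of the nonzero eigenvalues = 1447 spanning trees.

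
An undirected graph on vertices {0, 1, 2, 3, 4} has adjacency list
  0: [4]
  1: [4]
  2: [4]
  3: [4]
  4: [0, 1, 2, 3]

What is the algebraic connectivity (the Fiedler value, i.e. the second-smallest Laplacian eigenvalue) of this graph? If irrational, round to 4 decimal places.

1

Reading degrees in the order [0, 1, 2, 3, 4] gives [1, 1, 1, 1, 4]; set D = diag(1, 1, 1, 1, 4) and form L = D - A. The smallest Laplacian eigenvalue is always 0. The next one, lambda_2 = 1, measures how hard the graph is to disconnect: larger values mean better connectivity. The largest eigenvalue, 5, is at most the vertex count 5.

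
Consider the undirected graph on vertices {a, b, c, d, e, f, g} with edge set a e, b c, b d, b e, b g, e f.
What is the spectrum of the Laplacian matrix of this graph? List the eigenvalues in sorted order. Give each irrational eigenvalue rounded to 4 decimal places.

With the vertex order [a, b, c, d, e, f, g], the degrees are [1, 4, 1, 1, 3, 1, 1], giving D = diag(1, 4, 1, 1, 3, 1, 1) and L = D - A. The multiplicity of 0 as a Laplacian eigenvalue equals the number of connected components. The single zero eigenvalue shows the graph is connected.

[0, 0.3983, 1, 1, 1, 3.3399, 5.2618]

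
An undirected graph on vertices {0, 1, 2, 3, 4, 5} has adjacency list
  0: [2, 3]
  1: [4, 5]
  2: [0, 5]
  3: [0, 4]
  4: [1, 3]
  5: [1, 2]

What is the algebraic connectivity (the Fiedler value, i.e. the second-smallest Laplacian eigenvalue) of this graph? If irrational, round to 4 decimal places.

With the vertex order [0, 1, 2, 3, 4, 5], the degrees are [2, 2, 2, 2, 2, 2], giving D = diag(2, 2, 2, 2, 2, 2) and L = D - A. The sorted Laplacian eigenvalues are [0, 1, 1, 3, 3, 4]; the algebraic connectivity is the second entry, 1. The eigenvalues sum to 12, which equals trace(L) = 2|E|.

1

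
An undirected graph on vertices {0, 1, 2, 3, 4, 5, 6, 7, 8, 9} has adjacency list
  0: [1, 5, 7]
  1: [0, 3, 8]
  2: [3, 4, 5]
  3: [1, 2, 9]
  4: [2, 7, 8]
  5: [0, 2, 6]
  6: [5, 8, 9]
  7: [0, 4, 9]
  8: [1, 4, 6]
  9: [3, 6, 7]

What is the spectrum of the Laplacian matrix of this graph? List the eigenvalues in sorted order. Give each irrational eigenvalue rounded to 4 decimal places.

With the vertex order [0, 1, 2, 3, 4, 5, 6, 7, 8, 9], the degrees are [3, 3, 3, 3, 3, 3, 3, 3, 3, 3], giving D = diag(3, 3, 3, 3, 3, 3, 3, 3, 3, 3) and L = D - A. The multiplicity of 0 as a Laplacian eigenvalue equals the number of connected components. The eigenvalues sum to 30, which equals trace(L) = 2|E|. There is one zero in the spectrum, matching the 1 component.

[0, 2, 2, 2, 2, 2, 5, 5, 5, 5]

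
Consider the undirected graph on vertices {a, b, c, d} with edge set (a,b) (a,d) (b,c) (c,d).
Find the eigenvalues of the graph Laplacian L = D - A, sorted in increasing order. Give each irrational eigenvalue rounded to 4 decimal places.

With the vertex order [a, b, c, d], the degrees are [2, 2, 2, 2], giving D = diag(2, 2, 2, 2) and L = D - A. Since every row of L sums to 0, the all-ones vector is in the kernel and 0 is an eigenvalue. The largest eigenvalue, 4, is at most the vertex count 4.

[0, 2, 2, 4]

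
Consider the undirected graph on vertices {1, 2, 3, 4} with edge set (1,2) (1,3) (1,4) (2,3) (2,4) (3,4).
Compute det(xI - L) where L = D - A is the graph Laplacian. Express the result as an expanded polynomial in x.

x^4 - 12x^3 + 48x^2 - 64x

Each diagonal entry of L is the vertex degree and each off-diagonal entry is -1 where an edge is present, 0 otherwise; in the order [1, 2, 3, 4] the diagonal is [3, 3, 3, 3]. L has integer entries, so p(x) = det(xI - L) has integer coefficients. Expanding the determinant yields x^4 - 12x^3 + 48x^2 - 64x. Since p(0) = det(-L) = 0, x divides p(x). By the matrix-tree theorem the graph has (1/4) * product of the nonzero eigenvalues = 16 spanning trees.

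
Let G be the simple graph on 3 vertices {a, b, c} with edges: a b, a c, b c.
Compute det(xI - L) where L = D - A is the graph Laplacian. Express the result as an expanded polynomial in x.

x^3 - 6x^2 + 9x

With the vertex order [a, b, c], the degrees are [2, 2, 2], giving D = diag(2, 2, 2) and L = D - A. The eigenvalues of L are [0, 3, 3]; the characteristic polynomial is the product of (x - lambda_i), which multiplies out to x^3 - 6x^2 + 9x. Since p(0) = det(-L) = 0, x divides p(x).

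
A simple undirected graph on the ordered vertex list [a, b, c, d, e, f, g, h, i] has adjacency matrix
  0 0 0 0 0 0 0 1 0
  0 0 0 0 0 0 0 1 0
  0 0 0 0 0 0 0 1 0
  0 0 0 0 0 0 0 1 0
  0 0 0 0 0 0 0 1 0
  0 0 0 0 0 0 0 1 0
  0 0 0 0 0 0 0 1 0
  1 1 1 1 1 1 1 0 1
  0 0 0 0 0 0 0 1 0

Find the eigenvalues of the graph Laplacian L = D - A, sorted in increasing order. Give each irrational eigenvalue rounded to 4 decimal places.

[0, 1, 1, 1, 1, 1, 1, 1, 9]

With the vertex order [a, b, c, d, e, f, g, h, i], the degrees are [1, 1, 1, 1, 1, 1, 1, 8, 1], giving D = diag(1, 1, 1, 1, 1, 1, 1, 8, 1) and L = D - A. L is symmetric positive semidefinite, so every eigenvalue is real and nonnegative. The largest eigenvalue, 9, is at most the vertex count 9.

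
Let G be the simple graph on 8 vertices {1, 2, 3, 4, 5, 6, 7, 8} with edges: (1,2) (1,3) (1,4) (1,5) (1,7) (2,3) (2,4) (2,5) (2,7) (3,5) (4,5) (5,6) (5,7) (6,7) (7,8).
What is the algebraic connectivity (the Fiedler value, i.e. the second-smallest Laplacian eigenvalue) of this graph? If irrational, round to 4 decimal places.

With the vertex order [1, 2, 3, 4, 5, 6, 7, 8], the degrees are [5, 5, 3, 3, 6, 2, 5, 1], giving D = diag(5, 5, 3, 3, 6, 2, 5, 1) and L = D - A. The sorted Laplacian eigenvalues are [0, 0.9004, 1.8201, 3, 4.5885, 6, 6.6216, 7.0694]; the algebraic connectivity is the second entry, 0.9004. There is one zero in the spectrum, matching the 1 component.

0.9004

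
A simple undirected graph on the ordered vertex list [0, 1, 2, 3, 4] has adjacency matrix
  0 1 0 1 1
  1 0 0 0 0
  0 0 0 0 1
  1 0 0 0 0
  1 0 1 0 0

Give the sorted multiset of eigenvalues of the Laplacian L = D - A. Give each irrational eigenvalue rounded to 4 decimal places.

Reading degrees in the order [0, 1, 2, 3, 4] gives [3, 1, 1, 1, 2]; set D = diag(3, 1, 1, 1, 2) and form L = D - A. L is symmetric positive semidefinite, so every eigenvalue is real and nonnegative. The single zero eigenvalue shows the graph is connected. There is one zero in the spectrum, matching the 1 component.

[0, 0.5188, 1, 2.3111, 4.1701]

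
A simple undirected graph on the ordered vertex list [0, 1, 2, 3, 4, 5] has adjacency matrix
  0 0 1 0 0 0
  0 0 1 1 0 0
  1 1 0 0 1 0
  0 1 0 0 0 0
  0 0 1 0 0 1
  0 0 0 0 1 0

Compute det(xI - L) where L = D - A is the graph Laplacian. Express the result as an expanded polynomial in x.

x^6 - 10x^5 + 35x^4 - 52x^3 + 31x^2 - 6x

Each diagonal entry of L is the vertex degree and each off-diagonal entry is -1 where an edge is present, 0 otherwise; in the order [0, 1, 2, 3, 4, 5] the diagonal is [1, 2, 3, 1, 2, 1]. Computing det(xI - L) by cofactor expansion (or equivalently via sum-over-permutations) gives x^6 - 10x^5 + 35x^4 - 52x^3 + 31x^2 - 6x. The coefficient of x^5 equals -trace(L) = -10, matching the sum of degrees.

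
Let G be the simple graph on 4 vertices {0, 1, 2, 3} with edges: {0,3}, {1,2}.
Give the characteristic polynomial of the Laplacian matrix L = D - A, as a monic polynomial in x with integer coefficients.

x^4 - 4x^3 + 4x^2

With the vertex order [0, 1, 2, 3], the degrees are [1, 1, 1, 1], giving D = diag(1, 1, 1, 1) and L = D - A. L has integer entries, so p(x) = det(xI - L) has integer coefficients. Expanding the determinant yields x^4 - 4x^3 + 4x^2. Since p(0) = det(-L) = 0, x divides p(x). The eigenvalues sum to 4, which equals trace(L) = 2|E|. There are 2 zeros in the spectrum, matching the 2 components.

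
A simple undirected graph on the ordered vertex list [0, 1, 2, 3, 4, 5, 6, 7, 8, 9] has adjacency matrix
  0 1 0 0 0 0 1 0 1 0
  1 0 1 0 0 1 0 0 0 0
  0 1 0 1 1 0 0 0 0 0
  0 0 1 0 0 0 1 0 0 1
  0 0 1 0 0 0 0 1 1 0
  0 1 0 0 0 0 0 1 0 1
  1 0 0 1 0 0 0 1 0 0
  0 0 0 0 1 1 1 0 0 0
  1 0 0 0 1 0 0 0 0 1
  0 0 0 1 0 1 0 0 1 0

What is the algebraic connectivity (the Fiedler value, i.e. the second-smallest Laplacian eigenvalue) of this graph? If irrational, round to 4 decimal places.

2

With the vertex order [0, 1, 2, 3, 4, 5, 6, 7, 8, 9], the degrees are [3, 3, 3, 3, 3, 3, 3, 3, 3, 3], giving D = diag(3, 3, 3, 3, 3, 3, 3, 3, 3, 3) and L = D - A. The sorted Laplacian eigenvalues are [0, 2, 2, 2, 2, 2, 5, 5, 5, 5]; the algebraic connectivity is the second entry, 2. The eigenvalues sum to 30, which equals trace(L) = 2|E|.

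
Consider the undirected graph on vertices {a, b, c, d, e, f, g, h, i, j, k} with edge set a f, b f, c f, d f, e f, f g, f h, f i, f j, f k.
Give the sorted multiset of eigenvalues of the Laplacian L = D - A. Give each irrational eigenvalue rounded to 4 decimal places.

[0, 1, 1, 1, 1, 1, 1, 1, 1, 1, 11]

Reading degrees in the order [a, b, c, d, e, f, g, h, i, j, k] gives [1, 1, 1, 1, 1, 10, 1, 1, 1, 1, 1]; set D = diag(1, 1, 1, 1, 1, 10, 1, 1, 1, 1, 1) and form L = D - A. L is symmetric positive semidefinite, so every eigenvalue is real and nonnegative.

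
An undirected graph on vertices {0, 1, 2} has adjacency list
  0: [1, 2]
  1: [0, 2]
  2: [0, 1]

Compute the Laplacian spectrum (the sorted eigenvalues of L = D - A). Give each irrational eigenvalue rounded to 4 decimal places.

[0, 3, 3]

With the vertex order [0, 1, 2], the degrees are [2, 2, 2], giving D = diag(2, 2, 2) and L = D - A. Diagonalising L (or applying a numerical eigensolver to the 3x3 matrix) gives the spectrum above. The eigenvalues sum to 6, which equals trace(L) = 2|E|. By the matrix-tree theorem the graph has (1/3) * product of the nonzero eigenvalues = 3 spanning trees.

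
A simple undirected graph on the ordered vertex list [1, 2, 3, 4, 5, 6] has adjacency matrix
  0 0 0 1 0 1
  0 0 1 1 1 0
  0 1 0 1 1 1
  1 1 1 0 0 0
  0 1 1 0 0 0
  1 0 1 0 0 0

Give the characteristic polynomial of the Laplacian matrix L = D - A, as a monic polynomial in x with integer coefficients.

Reading degrees in the order [1, 2, 3, 4, 5, 6] gives [2, 3, 4, 3, 2, 2]; set D = diag(2, 3, 4, 3, 2, 2) and form L = D - A. L has integer entries, so p(x) = det(xI - L) has integer coefficients. Expanding the determinant yields x^6 - 16x^5 + 97x^4 - 276x^3 + 364x^2 - 174x. Since p(0) = det(-L) = 0, x divides p(x). The eigenvalues sum to 16, which equals trace(L) = 2|E|.

x^6 - 16x^5 + 97x^4 - 276x^3 + 364x^2 - 174x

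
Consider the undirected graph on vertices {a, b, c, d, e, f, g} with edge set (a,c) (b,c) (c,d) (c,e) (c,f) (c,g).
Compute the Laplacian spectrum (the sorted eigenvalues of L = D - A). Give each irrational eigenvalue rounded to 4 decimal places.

Reading degrees in the order [a, b, c, d, e, f, g] gives [1, 1, 6, 1, 1, 1, 1]; set D = diag(1, 1, 6, 1, 1, 1, 1) and form L = D - A. The multiplicity of 0 as a Laplacian eigenvalue equals the number of connected components. By the matrix-tree theorem the graph has (1/7) * product of the nonzero eigenvalues = 1 spanning tree. The largest eigenvalue, 7, is at most the vertex count 7.

[0, 1, 1, 1, 1, 1, 7]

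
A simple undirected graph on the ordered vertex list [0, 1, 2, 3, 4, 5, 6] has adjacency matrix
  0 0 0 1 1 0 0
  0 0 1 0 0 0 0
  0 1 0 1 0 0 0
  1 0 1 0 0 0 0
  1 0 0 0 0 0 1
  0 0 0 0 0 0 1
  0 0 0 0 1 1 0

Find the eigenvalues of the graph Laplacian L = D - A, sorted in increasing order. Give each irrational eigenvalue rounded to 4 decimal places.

[0, 0.1981, 0.7530, 1.5550, 2.4450, 3.2470, 3.8019]

Reading degrees in the order [0, 1, 2, 3, 4, 5, 6] gives [2, 1, 2, 2, 2, 1, 2]; set D = diag(2, 1, 2, 2, 2, 1, 2) and form L = D - A. Since every row of L sums to 0, the all-ones vector is in the kernel and 0 is an eigenvalue. The single zero eigenvalue shows the graph is connected. By the matrix-tree theorem the graph has (1/7) * product of the nonzero eigenvalues = 1 spanning tree. There is one zero in the spectrum, matching the 1 component.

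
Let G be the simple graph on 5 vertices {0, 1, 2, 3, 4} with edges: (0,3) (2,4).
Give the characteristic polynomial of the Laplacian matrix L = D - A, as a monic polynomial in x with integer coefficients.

x^5 - 4x^4 + 4x^3

Reading degrees in the order [0, 1, 2, 3, 4] gives [1, 0, 1, 1, 1]; set D = diag(1, 0, 1, 1, 1) and form L = D - A. L has integer entries, so p(x) = det(xI - L) has integer coefficients. Expanding the determinant yields x^5 - 4x^4 + 4x^3. Since p(0) = det(-L) = 0, x divides p(x). There are 3 zeros in the spectrum, matching the 3 components. The largest eigenvalue, 2, is at most the vertex count 5.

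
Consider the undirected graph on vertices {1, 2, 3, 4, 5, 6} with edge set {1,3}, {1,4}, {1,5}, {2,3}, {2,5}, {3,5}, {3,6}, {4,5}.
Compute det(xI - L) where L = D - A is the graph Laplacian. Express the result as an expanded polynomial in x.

With the vertex order [1, 2, 3, 4, 5, 6], the degrees are [3, 2, 4, 2, 4, 1], giving D = diag(3, 2, 4, 2, 4, 1) and L = D - A. Computing det(xI - L) by cofactor expansion (or equivalently via sum-over-permutations) gives x^6 - 16x^5 + 95x^4 - 256x^3 + 305x^2 - 126x. Since p(0) = det(-L) = 0, x divides p(x). The largest eigenvalue, 5.3028, is at most the vertex count 6.

x^6 - 16x^5 + 95x^4 - 256x^3 + 305x^2 - 126x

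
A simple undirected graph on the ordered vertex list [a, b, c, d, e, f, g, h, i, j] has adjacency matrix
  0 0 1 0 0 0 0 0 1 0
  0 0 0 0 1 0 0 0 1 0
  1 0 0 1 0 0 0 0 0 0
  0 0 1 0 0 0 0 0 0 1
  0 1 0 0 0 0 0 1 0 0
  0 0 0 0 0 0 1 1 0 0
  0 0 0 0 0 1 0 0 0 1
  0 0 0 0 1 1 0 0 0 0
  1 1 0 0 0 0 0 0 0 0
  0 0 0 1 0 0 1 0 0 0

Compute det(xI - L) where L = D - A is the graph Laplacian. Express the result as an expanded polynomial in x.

x^10 - 20x^9 + 170x^8 - 800x^7 + 2275x^6 - 4004x^5 + 4290x^4 - 2640x^3 + 825x^2 - 100x

Reading degrees in the order [a, b, c, d, e, f, g, h, i, j] gives [2, 2, 2, 2, 2, 2, 2, 2, 2, 2]; set D = diag(2, 2, 2, 2, 2, 2, 2, 2, 2, 2) and form L = D - A. L has integer entries, so p(x) = det(xI - L) has integer coefficients. Expanding the determinant yields x^10 - 20x^9 + 170x^8 - 800x^7 + 2275x^6 - 4004x^5 + 4290x^4 - 2640x^3 + 825x^2 - 100x. Since p(0) = det(-L) = 0, x divides p(x).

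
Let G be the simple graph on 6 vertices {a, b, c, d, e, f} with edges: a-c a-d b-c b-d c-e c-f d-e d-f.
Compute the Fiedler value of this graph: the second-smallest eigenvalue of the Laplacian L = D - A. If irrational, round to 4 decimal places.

Each diagonal entry of L is the vertex degree and each off-diagonal entry is -1 where an edge is present, 0 otherwise; in the order [a, b, c, d, e, f] the diagonal is [2, 2, 4, 4, 2, 2]. The sorted Laplacian eigenvalues are [0, 2, 2, 2, 4, 6]; the algebraic connectivity is the second entry, 2. By the matrix-tree theorem the graph has (1/6) * product of the nonzero eigenvalues = 32 spanning trees.

2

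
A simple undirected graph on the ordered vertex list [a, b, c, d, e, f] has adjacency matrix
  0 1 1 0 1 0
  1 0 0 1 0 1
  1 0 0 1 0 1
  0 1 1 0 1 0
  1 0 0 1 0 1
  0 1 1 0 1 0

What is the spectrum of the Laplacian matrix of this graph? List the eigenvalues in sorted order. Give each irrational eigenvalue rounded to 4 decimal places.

Each diagonal entry of L is the vertex degree and each off-diagonal entry is -1 where an edge is present, 0 otherwise; in the order [a, b, c, d, e, f] the diagonal is [3, 3, 3, 3, 3, 3]. Since every row of L sums to 0, the all-ones vector is in the kernel and 0 is an eigenvalue. The single zero eigenvalue shows the graph is connected. The largest eigenvalue, 6, is at most the vertex count 6. The eigenvalues sum to 18, which equals trace(L) = 2|E|.

[0, 3, 3, 3, 3, 6]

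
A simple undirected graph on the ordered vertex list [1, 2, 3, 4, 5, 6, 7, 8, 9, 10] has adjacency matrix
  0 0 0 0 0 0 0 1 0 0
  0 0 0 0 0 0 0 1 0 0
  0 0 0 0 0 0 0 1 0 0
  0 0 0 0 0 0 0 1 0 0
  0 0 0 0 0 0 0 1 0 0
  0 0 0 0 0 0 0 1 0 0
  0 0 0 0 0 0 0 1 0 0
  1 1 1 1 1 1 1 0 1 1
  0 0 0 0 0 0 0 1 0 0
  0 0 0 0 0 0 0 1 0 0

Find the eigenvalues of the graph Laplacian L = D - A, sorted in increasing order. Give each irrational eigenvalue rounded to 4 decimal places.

Reading degrees in the order [1, 2, 3, 4, 5, 6, 7, 8, 9, 10] gives [1, 1, 1, 1, 1, 1, 1, 9, 1, 1]; set D = diag(1, 1, 1, 1, 1, 1, 1, 9, 1, 1) and form L = D - A. Since every row of L sums to 0, the all-ones vector is in the kernel and 0 is an eigenvalue. By the matrix-tree theorem the graph has (1/10) * product of the nonzero eigenvalues = 1 spanning tree. There is one zero in the spectrum, matching the 1 component.

[0, 1, 1, 1, 1, 1, 1, 1, 1, 10]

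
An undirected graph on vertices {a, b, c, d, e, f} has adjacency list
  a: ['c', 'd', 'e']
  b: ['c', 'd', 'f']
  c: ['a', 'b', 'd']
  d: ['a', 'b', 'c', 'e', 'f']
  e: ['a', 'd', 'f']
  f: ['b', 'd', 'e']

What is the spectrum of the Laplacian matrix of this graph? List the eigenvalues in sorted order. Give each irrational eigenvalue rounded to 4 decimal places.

[0, 2.3820, 2.3820, 4.6180, 4.6180, 6]

With the vertex order [a, b, c, d, e, f], the degrees are [3, 3, 3, 5, 3, 3], giving D = diag(3, 3, 3, 5, 3, 3) and L = D - A. Since every row of L sums to 0, the all-ones vector is in the kernel and 0 is an eigenvalue.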